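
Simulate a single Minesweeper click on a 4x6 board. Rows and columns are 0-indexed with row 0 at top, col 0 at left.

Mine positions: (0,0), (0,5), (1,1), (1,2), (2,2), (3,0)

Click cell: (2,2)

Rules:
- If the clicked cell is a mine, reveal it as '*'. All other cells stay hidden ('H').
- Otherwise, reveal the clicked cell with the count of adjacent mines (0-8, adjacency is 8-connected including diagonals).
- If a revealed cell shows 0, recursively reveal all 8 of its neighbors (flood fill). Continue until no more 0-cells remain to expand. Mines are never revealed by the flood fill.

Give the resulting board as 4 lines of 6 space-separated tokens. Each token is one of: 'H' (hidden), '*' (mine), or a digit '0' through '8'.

H H H H H H
H H H H H H
H H * H H H
H H H H H H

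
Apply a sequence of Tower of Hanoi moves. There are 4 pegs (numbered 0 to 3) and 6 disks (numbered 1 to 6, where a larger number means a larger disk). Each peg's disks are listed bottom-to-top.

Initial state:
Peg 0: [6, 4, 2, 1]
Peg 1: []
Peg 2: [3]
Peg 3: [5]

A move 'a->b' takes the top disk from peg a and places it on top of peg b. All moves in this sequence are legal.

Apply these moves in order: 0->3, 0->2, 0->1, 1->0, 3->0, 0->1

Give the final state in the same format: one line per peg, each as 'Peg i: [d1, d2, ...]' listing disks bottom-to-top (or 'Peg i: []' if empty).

After move 1 (0->3):
Peg 0: [6, 4, 2]
Peg 1: []
Peg 2: [3]
Peg 3: [5, 1]

After move 2 (0->2):
Peg 0: [6, 4]
Peg 1: []
Peg 2: [3, 2]
Peg 3: [5, 1]

After move 3 (0->1):
Peg 0: [6]
Peg 1: [4]
Peg 2: [3, 2]
Peg 3: [5, 1]

After move 4 (1->0):
Peg 0: [6, 4]
Peg 1: []
Peg 2: [3, 2]
Peg 3: [5, 1]

After move 5 (3->0):
Peg 0: [6, 4, 1]
Peg 1: []
Peg 2: [3, 2]
Peg 3: [5]

After move 6 (0->1):
Peg 0: [6, 4]
Peg 1: [1]
Peg 2: [3, 2]
Peg 3: [5]

Answer: Peg 0: [6, 4]
Peg 1: [1]
Peg 2: [3, 2]
Peg 3: [5]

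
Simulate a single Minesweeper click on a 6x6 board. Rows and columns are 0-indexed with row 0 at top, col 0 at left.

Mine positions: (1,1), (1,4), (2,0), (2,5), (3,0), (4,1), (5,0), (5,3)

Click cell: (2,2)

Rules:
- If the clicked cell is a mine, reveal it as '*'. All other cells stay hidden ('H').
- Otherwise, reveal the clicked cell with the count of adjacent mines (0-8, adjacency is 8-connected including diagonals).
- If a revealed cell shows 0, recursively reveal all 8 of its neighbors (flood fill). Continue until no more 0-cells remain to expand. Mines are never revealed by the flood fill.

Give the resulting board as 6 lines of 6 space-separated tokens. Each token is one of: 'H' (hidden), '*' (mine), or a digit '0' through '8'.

H H H H H H
H H H H H H
H H 1 H H H
H H H H H H
H H H H H H
H H H H H H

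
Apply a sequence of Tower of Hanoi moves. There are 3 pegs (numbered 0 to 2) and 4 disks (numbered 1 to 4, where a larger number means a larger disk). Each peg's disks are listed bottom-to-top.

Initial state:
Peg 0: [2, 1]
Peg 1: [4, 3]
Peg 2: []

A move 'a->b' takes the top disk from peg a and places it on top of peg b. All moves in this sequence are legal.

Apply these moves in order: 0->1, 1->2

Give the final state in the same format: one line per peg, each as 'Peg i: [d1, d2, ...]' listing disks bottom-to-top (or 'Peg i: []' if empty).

Answer: Peg 0: [2]
Peg 1: [4, 3]
Peg 2: [1]

Derivation:
After move 1 (0->1):
Peg 0: [2]
Peg 1: [4, 3, 1]
Peg 2: []

After move 2 (1->2):
Peg 0: [2]
Peg 1: [4, 3]
Peg 2: [1]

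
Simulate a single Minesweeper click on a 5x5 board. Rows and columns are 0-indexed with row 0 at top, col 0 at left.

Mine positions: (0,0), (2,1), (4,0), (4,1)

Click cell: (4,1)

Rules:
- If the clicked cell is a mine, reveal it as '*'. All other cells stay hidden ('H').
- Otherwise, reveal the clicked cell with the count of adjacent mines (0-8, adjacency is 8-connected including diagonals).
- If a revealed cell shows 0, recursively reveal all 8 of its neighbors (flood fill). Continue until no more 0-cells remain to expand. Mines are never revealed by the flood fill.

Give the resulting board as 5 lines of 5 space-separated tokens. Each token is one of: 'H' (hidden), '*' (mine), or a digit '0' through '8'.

H H H H H
H H H H H
H H H H H
H H H H H
H * H H H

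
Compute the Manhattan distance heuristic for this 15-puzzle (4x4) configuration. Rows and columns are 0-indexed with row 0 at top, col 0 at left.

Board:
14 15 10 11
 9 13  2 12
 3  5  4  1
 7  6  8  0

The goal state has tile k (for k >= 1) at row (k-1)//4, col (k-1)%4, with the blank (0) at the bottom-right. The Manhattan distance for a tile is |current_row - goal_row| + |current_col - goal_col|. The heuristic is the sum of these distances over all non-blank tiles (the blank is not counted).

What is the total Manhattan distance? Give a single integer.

Tile 14: (0,0)->(3,1) = 4
Tile 15: (0,1)->(3,2) = 4
Tile 10: (0,2)->(2,1) = 3
Tile 11: (0,3)->(2,2) = 3
Tile 9: (1,0)->(2,0) = 1
Tile 13: (1,1)->(3,0) = 3
Tile 2: (1,2)->(0,1) = 2
Tile 12: (1,3)->(2,3) = 1
Tile 3: (2,0)->(0,2) = 4
Tile 5: (2,1)->(1,0) = 2
Tile 4: (2,2)->(0,3) = 3
Tile 1: (2,3)->(0,0) = 5
Tile 7: (3,0)->(1,2) = 4
Tile 6: (3,1)->(1,1) = 2
Tile 8: (3,2)->(1,3) = 3
Sum: 4 + 4 + 3 + 3 + 1 + 3 + 2 + 1 + 4 + 2 + 3 + 5 + 4 + 2 + 3 = 44

Answer: 44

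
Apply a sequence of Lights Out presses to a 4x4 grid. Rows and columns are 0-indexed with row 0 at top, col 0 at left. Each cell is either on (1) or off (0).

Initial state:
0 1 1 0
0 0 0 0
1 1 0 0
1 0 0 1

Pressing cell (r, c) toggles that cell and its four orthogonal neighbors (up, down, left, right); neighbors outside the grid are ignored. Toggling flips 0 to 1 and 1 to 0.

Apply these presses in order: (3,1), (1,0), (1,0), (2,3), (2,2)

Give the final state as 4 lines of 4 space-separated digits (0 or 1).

Answer: 0 1 1 0
0 0 1 1
1 1 0 0
0 1 0 0

Derivation:
After press 1 at (3,1):
0 1 1 0
0 0 0 0
1 0 0 0
0 1 1 1

After press 2 at (1,0):
1 1 1 0
1 1 0 0
0 0 0 0
0 1 1 1

After press 3 at (1,0):
0 1 1 0
0 0 0 0
1 0 0 0
0 1 1 1

After press 4 at (2,3):
0 1 1 0
0 0 0 1
1 0 1 1
0 1 1 0

After press 5 at (2,2):
0 1 1 0
0 0 1 1
1 1 0 0
0 1 0 0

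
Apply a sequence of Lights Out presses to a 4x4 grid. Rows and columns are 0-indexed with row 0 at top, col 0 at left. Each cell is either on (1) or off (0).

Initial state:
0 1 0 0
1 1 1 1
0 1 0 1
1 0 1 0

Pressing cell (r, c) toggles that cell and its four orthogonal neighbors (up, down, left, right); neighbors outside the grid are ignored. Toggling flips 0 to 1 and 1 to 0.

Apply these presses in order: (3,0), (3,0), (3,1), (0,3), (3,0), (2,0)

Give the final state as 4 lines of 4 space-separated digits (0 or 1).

Answer: 0 1 1 1
0 1 1 0
0 1 0 1
0 0 0 0

Derivation:
After press 1 at (3,0):
0 1 0 0
1 1 1 1
1 1 0 1
0 1 1 0

After press 2 at (3,0):
0 1 0 0
1 1 1 1
0 1 0 1
1 0 1 0

After press 3 at (3,1):
0 1 0 0
1 1 1 1
0 0 0 1
0 1 0 0

After press 4 at (0,3):
0 1 1 1
1 1 1 0
0 0 0 1
0 1 0 0

After press 5 at (3,0):
0 1 1 1
1 1 1 0
1 0 0 1
1 0 0 0

After press 6 at (2,0):
0 1 1 1
0 1 1 0
0 1 0 1
0 0 0 0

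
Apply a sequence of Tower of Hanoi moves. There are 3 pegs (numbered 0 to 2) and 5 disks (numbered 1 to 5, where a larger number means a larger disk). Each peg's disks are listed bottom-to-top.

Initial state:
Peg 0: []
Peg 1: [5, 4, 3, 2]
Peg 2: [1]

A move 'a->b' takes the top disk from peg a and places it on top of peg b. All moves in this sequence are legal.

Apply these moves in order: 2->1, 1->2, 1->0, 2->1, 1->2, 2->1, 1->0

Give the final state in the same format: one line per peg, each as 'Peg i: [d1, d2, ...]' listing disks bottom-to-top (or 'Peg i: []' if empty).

Answer: Peg 0: [2, 1]
Peg 1: [5, 4, 3]
Peg 2: []

Derivation:
After move 1 (2->1):
Peg 0: []
Peg 1: [5, 4, 3, 2, 1]
Peg 2: []

After move 2 (1->2):
Peg 0: []
Peg 1: [5, 4, 3, 2]
Peg 2: [1]

After move 3 (1->0):
Peg 0: [2]
Peg 1: [5, 4, 3]
Peg 2: [1]

After move 4 (2->1):
Peg 0: [2]
Peg 1: [5, 4, 3, 1]
Peg 2: []

After move 5 (1->2):
Peg 0: [2]
Peg 1: [5, 4, 3]
Peg 2: [1]

After move 6 (2->1):
Peg 0: [2]
Peg 1: [5, 4, 3, 1]
Peg 2: []

After move 7 (1->0):
Peg 0: [2, 1]
Peg 1: [5, 4, 3]
Peg 2: []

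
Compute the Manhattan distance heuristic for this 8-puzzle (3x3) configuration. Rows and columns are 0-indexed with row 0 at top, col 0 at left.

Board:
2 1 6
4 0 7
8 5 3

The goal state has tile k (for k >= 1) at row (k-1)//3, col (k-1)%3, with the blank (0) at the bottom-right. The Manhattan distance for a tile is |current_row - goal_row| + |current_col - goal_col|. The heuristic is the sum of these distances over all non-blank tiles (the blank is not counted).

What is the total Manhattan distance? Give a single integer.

Answer: 10

Derivation:
Tile 2: at (0,0), goal (0,1), distance |0-0|+|0-1| = 1
Tile 1: at (0,1), goal (0,0), distance |0-0|+|1-0| = 1
Tile 6: at (0,2), goal (1,2), distance |0-1|+|2-2| = 1
Tile 4: at (1,0), goal (1,0), distance |1-1|+|0-0| = 0
Tile 7: at (1,2), goal (2,0), distance |1-2|+|2-0| = 3
Tile 8: at (2,0), goal (2,1), distance |2-2|+|0-1| = 1
Tile 5: at (2,1), goal (1,1), distance |2-1|+|1-1| = 1
Tile 3: at (2,2), goal (0,2), distance |2-0|+|2-2| = 2
Sum: 1 + 1 + 1 + 0 + 3 + 1 + 1 + 2 = 10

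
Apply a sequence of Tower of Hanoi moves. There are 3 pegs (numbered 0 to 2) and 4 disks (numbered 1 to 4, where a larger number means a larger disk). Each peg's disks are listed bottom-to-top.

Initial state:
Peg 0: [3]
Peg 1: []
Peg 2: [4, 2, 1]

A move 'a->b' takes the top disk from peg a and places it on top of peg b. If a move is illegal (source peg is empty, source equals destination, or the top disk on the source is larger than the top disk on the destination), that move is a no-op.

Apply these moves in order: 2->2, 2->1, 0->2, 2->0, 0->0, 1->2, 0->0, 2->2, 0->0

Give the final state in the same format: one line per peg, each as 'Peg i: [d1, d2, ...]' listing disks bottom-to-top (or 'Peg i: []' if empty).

Answer: Peg 0: [3, 2]
Peg 1: []
Peg 2: [4, 1]

Derivation:
After move 1 (2->2):
Peg 0: [3]
Peg 1: []
Peg 2: [4, 2, 1]

After move 2 (2->1):
Peg 0: [3]
Peg 1: [1]
Peg 2: [4, 2]

After move 3 (0->2):
Peg 0: [3]
Peg 1: [1]
Peg 2: [4, 2]

After move 4 (2->0):
Peg 0: [3, 2]
Peg 1: [1]
Peg 2: [4]

After move 5 (0->0):
Peg 0: [3, 2]
Peg 1: [1]
Peg 2: [4]

After move 6 (1->2):
Peg 0: [3, 2]
Peg 1: []
Peg 2: [4, 1]

After move 7 (0->0):
Peg 0: [3, 2]
Peg 1: []
Peg 2: [4, 1]

After move 8 (2->2):
Peg 0: [3, 2]
Peg 1: []
Peg 2: [4, 1]

After move 9 (0->0):
Peg 0: [3, 2]
Peg 1: []
Peg 2: [4, 1]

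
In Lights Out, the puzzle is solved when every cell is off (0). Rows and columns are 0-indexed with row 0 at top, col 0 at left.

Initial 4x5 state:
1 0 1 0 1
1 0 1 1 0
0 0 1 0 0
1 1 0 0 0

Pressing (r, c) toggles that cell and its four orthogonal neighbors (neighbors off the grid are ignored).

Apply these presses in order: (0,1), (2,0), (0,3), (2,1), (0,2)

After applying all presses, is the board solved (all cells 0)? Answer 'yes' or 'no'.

After press 1 at (0,1):
0 1 0 0 1
1 1 1 1 0
0 0 1 0 0
1 1 0 0 0

After press 2 at (2,0):
0 1 0 0 1
0 1 1 1 0
1 1 1 0 0
0 1 0 0 0

After press 3 at (0,3):
0 1 1 1 0
0 1 1 0 0
1 1 1 0 0
0 1 0 0 0

After press 4 at (2,1):
0 1 1 1 0
0 0 1 0 0
0 0 0 0 0
0 0 0 0 0

After press 5 at (0,2):
0 0 0 0 0
0 0 0 0 0
0 0 0 0 0
0 0 0 0 0

Lights still on: 0

Answer: yes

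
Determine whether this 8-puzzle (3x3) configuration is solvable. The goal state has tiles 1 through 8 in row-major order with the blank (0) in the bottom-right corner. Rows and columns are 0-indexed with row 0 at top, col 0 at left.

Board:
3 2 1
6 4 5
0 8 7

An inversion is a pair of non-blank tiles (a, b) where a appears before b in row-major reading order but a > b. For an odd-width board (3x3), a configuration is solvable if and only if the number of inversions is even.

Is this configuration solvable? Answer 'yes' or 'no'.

Answer: yes

Derivation:
Inversions (pairs i<j in row-major order where tile[i] > tile[j] > 0): 6
6 is even, so the puzzle is solvable.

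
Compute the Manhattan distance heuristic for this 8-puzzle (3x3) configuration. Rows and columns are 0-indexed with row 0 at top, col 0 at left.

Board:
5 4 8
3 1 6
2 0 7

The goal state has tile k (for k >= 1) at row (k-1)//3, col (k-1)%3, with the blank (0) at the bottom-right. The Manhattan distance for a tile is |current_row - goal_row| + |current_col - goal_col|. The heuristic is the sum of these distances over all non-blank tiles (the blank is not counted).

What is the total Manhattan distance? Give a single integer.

Answer: 17

Derivation:
Tile 5: (0,0)->(1,1) = 2
Tile 4: (0,1)->(1,0) = 2
Tile 8: (0,2)->(2,1) = 3
Tile 3: (1,0)->(0,2) = 3
Tile 1: (1,1)->(0,0) = 2
Tile 6: (1,2)->(1,2) = 0
Tile 2: (2,0)->(0,1) = 3
Tile 7: (2,2)->(2,0) = 2
Sum: 2 + 2 + 3 + 3 + 2 + 0 + 3 + 2 = 17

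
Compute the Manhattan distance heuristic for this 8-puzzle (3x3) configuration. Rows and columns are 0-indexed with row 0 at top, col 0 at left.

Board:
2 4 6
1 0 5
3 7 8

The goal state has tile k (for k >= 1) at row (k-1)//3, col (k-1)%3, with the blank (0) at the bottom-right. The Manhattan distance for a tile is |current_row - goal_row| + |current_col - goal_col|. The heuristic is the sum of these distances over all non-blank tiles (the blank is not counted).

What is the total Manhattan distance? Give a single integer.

Answer: 12

Derivation:
Tile 2: at (0,0), goal (0,1), distance |0-0|+|0-1| = 1
Tile 4: at (0,1), goal (1,0), distance |0-1|+|1-0| = 2
Tile 6: at (0,2), goal (1,2), distance |0-1|+|2-2| = 1
Tile 1: at (1,0), goal (0,0), distance |1-0|+|0-0| = 1
Tile 5: at (1,2), goal (1,1), distance |1-1|+|2-1| = 1
Tile 3: at (2,0), goal (0,2), distance |2-0|+|0-2| = 4
Tile 7: at (2,1), goal (2,0), distance |2-2|+|1-0| = 1
Tile 8: at (2,2), goal (2,1), distance |2-2|+|2-1| = 1
Sum: 1 + 2 + 1 + 1 + 1 + 4 + 1 + 1 = 12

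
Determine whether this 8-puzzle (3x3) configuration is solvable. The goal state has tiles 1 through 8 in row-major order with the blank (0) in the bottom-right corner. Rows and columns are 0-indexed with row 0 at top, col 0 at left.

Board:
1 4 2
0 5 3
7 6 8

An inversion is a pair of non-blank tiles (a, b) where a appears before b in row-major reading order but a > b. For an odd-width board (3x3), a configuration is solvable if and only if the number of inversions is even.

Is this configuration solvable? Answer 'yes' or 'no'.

Inversions (pairs i<j in row-major order where tile[i] > tile[j] > 0): 4
4 is even, so the puzzle is solvable.

Answer: yes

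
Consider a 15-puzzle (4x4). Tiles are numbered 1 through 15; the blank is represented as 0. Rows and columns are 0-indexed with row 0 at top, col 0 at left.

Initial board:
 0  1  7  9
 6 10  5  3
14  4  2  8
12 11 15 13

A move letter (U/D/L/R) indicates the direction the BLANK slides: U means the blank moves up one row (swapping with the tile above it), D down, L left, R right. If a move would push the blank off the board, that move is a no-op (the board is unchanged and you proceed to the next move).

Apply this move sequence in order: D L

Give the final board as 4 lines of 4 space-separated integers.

After move 1 (D):
 6  1  7  9
 0 10  5  3
14  4  2  8
12 11 15 13

After move 2 (L):
 6  1  7  9
 0 10  5  3
14  4  2  8
12 11 15 13

Answer:  6  1  7  9
 0 10  5  3
14  4  2  8
12 11 15 13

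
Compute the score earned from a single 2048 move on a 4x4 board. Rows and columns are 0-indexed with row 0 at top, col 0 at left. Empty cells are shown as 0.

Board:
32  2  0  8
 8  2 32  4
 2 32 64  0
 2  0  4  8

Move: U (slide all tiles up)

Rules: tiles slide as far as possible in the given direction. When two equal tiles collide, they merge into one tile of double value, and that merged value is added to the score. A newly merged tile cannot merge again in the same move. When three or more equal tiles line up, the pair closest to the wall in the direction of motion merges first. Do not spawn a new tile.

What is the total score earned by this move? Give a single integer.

Slide up:
col 0: [32, 8, 2, 2] -> [32, 8, 4, 0]  score +4 (running 4)
col 1: [2, 2, 32, 0] -> [4, 32, 0, 0]  score +4 (running 8)
col 2: [0, 32, 64, 4] -> [32, 64, 4, 0]  score +0 (running 8)
col 3: [8, 4, 0, 8] -> [8, 4, 8, 0]  score +0 (running 8)
Board after move:
32  4 32  8
 8 32 64  4
 4  0  4  8
 0  0  0  0

Answer: 8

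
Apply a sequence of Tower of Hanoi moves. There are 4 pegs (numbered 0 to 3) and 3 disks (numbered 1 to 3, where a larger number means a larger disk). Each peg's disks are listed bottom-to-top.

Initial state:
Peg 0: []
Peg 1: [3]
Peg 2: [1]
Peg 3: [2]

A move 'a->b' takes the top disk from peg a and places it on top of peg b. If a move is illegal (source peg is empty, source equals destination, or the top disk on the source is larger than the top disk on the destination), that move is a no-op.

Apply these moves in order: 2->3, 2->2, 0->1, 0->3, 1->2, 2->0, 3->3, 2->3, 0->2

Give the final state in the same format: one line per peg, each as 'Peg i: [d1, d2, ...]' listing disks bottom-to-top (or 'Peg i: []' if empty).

After move 1 (2->3):
Peg 0: []
Peg 1: [3]
Peg 2: []
Peg 3: [2, 1]

After move 2 (2->2):
Peg 0: []
Peg 1: [3]
Peg 2: []
Peg 3: [2, 1]

After move 3 (0->1):
Peg 0: []
Peg 1: [3]
Peg 2: []
Peg 3: [2, 1]

After move 4 (0->3):
Peg 0: []
Peg 1: [3]
Peg 2: []
Peg 3: [2, 1]

After move 5 (1->2):
Peg 0: []
Peg 1: []
Peg 2: [3]
Peg 3: [2, 1]

After move 6 (2->0):
Peg 0: [3]
Peg 1: []
Peg 2: []
Peg 3: [2, 1]

After move 7 (3->3):
Peg 0: [3]
Peg 1: []
Peg 2: []
Peg 3: [2, 1]

After move 8 (2->3):
Peg 0: [3]
Peg 1: []
Peg 2: []
Peg 3: [2, 1]

After move 9 (0->2):
Peg 0: []
Peg 1: []
Peg 2: [3]
Peg 3: [2, 1]

Answer: Peg 0: []
Peg 1: []
Peg 2: [3]
Peg 3: [2, 1]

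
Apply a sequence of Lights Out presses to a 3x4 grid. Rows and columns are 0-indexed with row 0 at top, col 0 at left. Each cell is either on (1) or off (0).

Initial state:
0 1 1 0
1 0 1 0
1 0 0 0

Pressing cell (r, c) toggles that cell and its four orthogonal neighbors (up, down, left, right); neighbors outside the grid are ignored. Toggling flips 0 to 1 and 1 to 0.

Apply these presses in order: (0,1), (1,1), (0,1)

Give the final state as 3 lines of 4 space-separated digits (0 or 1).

Answer: 0 0 1 0
0 1 0 0
1 1 0 0

Derivation:
After press 1 at (0,1):
1 0 0 0
1 1 1 0
1 0 0 0

After press 2 at (1,1):
1 1 0 0
0 0 0 0
1 1 0 0

After press 3 at (0,1):
0 0 1 0
0 1 0 0
1 1 0 0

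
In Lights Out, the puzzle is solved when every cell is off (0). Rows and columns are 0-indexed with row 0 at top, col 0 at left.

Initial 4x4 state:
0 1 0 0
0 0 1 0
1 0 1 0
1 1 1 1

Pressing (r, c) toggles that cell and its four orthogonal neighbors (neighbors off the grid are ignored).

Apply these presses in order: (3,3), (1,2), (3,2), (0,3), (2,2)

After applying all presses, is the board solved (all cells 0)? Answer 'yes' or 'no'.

Answer: no

Derivation:
After press 1 at (3,3):
0 1 0 0
0 0 1 0
1 0 1 1
1 1 0 0

After press 2 at (1,2):
0 1 1 0
0 1 0 1
1 0 0 1
1 1 0 0

After press 3 at (3,2):
0 1 1 0
0 1 0 1
1 0 1 1
1 0 1 1

After press 4 at (0,3):
0 1 0 1
0 1 0 0
1 0 1 1
1 0 1 1

After press 5 at (2,2):
0 1 0 1
0 1 1 0
1 1 0 0
1 0 0 1

Lights still on: 8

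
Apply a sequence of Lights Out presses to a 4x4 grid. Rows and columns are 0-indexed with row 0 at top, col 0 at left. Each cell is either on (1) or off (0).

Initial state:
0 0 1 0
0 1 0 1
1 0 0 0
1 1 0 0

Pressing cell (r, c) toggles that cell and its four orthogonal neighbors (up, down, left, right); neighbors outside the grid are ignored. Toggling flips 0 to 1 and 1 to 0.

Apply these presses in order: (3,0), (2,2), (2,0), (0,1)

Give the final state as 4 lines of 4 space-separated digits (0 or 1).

After press 1 at (3,0):
0 0 1 0
0 1 0 1
0 0 0 0
0 0 0 0

After press 2 at (2,2):
0 0 1 0
0 1 1 1
0 1 1 1
0 0 1 0

After press 3 at (2,0):
0 0 1 0
1 1 1 1
1 0 1 1
1 0 1 0

After press 4 at (0,1):
1 1 0 0
1 0 1 1
1 0 1 1
1 0 1 0

Answer: 1 1 0 0
1 0 1 1
1 0 1 1
1 0 1 0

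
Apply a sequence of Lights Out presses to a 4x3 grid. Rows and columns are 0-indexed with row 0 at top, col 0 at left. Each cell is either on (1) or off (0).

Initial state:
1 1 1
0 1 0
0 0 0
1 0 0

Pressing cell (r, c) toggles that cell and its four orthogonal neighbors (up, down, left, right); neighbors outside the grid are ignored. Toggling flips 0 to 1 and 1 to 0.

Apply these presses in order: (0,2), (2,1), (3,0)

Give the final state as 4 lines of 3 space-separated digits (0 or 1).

Answer: 1 0 0
0 0 1
0 1 1
0 0 0

Derivation:
After press 1 at (0,2):
1 0 0
0 1 1
0 0 0
1 0 0

After press 2 at (2,1):
1 0 0
0 0 1
1 1 1
1 1 0

After press 3 at (3,0):
1 0 0
0 0 1
0 1 1
0 0 0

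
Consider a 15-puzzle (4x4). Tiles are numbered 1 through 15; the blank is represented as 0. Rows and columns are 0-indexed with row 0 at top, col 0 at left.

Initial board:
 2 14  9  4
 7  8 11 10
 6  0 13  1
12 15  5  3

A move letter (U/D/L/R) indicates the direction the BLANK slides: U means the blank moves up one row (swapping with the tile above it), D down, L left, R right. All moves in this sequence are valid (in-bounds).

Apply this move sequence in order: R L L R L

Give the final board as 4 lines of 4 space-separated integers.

After move 1 (R):
 2 14  9  4
 7  8 11 10
 6 13  0  1
12 15  5  3

After move 2 (L):
 2 14  9  4
 7  8 11 10
 6  0 13  1
12 15  5  3

After move 3 (L):
 2 14  9  4
 7  8 11 10
 0  6 13  1
12 15  5  3

After move 4 (R):
 2 14  9  4
 7  8 11 10
 6  0 13  1
12 15  5  3

After move 5 (L):
 2 14  9  4
 7  8 11 10
 0  6 13  1
12 15  5  3

Answer:  2 14  9  4
 7  8 11 10
 0  6 13  1
12 15  5  3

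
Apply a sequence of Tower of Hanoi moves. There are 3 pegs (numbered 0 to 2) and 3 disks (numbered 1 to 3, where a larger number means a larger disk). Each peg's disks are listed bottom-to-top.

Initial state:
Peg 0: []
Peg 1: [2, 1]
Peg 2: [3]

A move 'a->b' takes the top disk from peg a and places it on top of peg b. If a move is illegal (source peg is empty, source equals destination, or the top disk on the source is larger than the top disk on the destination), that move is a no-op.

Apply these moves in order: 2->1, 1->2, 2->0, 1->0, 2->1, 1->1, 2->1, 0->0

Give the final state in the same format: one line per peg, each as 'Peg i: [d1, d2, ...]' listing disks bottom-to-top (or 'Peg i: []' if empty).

After move 1 (2->1):
Peg 0: []
Peg 1: [2, 1]
Peg 2: [3]

After move 2 (1->2):
Peg 0: []
Peg 1: [2]
Peg 2: [3, 1]

After move 3 (2->0):
Peg 0: [1]
Peg 1: [2]
Peg 2: [3]

After move 4 (1->0):
Peg 0: [1]
Peg 1: [2]
Peg 2: [3]

After move 5 (2->1):
Peg 0: [1]
Peg 1: [2]
Peg 2: [3]

After move 6 (1->1):
Peg 0: [1]
Peg 1: [2]
Peg 2: [3]

After move 7 (2->1):
Peg 0: [1]
Peg 1: [2]
Peg 2: [3]

After move 8 (0->0):
Peg 0: [1]
Peg 1: [2]
Peg 2: [3]

Answer: Peg 0: [1]
Peg 1: [2]
Peg 2: [3]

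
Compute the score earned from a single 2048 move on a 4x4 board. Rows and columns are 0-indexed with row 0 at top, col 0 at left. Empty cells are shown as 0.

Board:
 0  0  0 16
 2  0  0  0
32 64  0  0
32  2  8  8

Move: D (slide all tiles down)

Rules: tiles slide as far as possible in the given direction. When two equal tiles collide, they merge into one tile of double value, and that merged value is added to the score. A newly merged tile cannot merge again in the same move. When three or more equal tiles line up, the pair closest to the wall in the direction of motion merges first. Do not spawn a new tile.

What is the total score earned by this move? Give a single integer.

Slide down:
col 0: [0, 2, 32, 32] -> [0, 0, 2, 64]  score +64 (running 64)
col 1: [0, 0, 64, 2] -> [0, 0, 64, 2]  score +0 (running 64)
col 2: [0, 0, 0, 8] -> [0, 0, 0, 8]  score +0 (running 64)
col 3: [16, 0, 0, 8] -> [0, 0, 16, 8]  score +0 (running 64)
Board after move:
 0  0  0  0
 0  0  0  0
 2 64  0 16
64  2  8  8

Answer: 64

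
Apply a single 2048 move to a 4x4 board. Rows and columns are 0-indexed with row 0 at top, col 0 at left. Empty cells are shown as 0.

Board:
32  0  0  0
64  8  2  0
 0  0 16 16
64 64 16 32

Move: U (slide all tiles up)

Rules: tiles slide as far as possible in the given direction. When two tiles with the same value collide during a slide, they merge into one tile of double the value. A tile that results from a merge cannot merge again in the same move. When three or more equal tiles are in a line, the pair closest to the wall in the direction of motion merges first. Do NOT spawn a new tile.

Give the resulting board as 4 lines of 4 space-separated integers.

Slide up:
col 0: [32, 64, 0, 64] -> [32, 128, 0, 0]
col 1: [0, 8, 0, 64] -> [8, 64, 0, 0]
col 2: [0, 2, 16, 16] -> [2, 32, 0, 0]
col 3: [0, 0, 16, 32] -> [16, 32, 0, 0]

Answer:  32   8   2  16
128  64  32  32
  0   0   0   0
  0   0   0   0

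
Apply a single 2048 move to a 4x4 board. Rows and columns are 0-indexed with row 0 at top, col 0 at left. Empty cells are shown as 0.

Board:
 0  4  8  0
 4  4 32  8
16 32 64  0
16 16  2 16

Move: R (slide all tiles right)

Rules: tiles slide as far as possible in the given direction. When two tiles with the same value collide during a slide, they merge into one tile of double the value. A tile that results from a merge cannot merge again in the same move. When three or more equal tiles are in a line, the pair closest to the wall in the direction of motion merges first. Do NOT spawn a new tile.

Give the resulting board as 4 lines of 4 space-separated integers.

Slide right:
row 0: [0, 4, 8, 0] -> [0, 0, 4, 8]
row 1: [4, 4, 32, 8] -> [0, 8, 32, 8]
row 2: [16, 32, 64, 0] -> [0, 16, 32, 64]
row 3: [16, 16, 2, 16] -> [0, 32, 2, 16]

Answer:  0  0  4  8
 0  8 32  8
 0 16 32 64
 0 32  2 16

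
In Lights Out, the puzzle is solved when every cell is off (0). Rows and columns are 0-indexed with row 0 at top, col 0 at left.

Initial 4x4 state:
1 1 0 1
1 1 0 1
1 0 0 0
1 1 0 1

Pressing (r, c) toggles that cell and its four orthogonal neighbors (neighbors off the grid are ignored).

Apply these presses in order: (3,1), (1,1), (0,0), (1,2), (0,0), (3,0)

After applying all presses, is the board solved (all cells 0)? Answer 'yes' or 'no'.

Answer: no

Derivation:
After press 1 at (3,1):
1 1 0 1
1 1 0 1
1 1 0 0
0 0 1 1

After press 2 at (1,1):
1 0 0 1
0 0 1 1
1 0 0 0
0 0 1 1

After press 3 at (0,0):
0 1 0 1
1 0 1 1
1 0 0 0
0 0 1 1

After press 4 at (1,2):
0 1 1 1
1 1 0 0
1 0 1 0
0 0 1 1

After press 5 at (0,0):
1 0 1 1
0 1 0 0
1 0 1 0
0 0 1 1

After press 6 at (3,0):
1 0 1 1
0 1 0 0
0 0 1 0
1 1 1 1

Lights still on: 9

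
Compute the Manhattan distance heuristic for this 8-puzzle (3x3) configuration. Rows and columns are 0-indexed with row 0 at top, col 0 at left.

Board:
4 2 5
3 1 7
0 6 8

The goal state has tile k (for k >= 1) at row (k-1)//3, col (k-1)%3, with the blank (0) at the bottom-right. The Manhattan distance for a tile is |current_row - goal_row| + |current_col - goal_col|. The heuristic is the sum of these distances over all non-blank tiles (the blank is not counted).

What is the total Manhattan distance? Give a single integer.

Answer: 14

Derivation:
Tile 4: (0,0)->(1,0) = 1
Tile 2: (0,1)->(0,1) = 0
Tile 5: (0,2)->(1,1) = 2
Tile 3: (1,0)->(0,2) = 3
Tile 1: (1,1)->(0,0) = 2
Tile 7: (1,2)->(2,0) = 3
Tile 6: (2,1)->(1,2) = 2
Tile 8: (2,2)->(2,1) = 1
Sum: 1 + 0 + 2 + 3 + 2 + 3 + 2 + 1 = 14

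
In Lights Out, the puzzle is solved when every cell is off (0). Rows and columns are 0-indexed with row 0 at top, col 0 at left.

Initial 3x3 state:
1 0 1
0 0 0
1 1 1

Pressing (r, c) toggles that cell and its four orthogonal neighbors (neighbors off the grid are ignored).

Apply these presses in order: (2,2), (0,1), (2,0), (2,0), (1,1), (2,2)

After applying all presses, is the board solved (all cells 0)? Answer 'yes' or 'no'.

After press 1 at (2,2):
1 0 1
0 0 1
1 0 0

After press 2 at (0,1):
0 1 0
0 1 1
1 0 0

After press 3 at (2,0):
0 1 0
1 1 1
0 1 0

After press 4 at (2,0):
0 1 0
0 1 1
1 0 0

After press 5 at (1,1):
0 0 0
1 0 0
1 1 0

After press 6 at (2,2):
0 0 0
1 0 1
1 0 1

Lights still on: 4

Answer: no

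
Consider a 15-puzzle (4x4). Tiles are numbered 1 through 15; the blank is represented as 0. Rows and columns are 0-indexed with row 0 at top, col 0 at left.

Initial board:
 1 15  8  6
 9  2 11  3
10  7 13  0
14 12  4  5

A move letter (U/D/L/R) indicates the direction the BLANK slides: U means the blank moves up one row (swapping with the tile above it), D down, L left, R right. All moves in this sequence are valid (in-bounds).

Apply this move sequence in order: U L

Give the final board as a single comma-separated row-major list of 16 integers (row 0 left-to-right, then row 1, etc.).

Answer: 1, 15, 8, 6, 9, 2, 0, 11, 10, 7, 13, 3, 14, 12, 4, 5

Derivation:
After move 1 (U):
 1 15  8  6
 9  2 11  0
10  7 13  3
14 12  4  5

After move 2 (L):
 1 15  8  6
 9  2  0 11
10  7 13  3
14 12  4  5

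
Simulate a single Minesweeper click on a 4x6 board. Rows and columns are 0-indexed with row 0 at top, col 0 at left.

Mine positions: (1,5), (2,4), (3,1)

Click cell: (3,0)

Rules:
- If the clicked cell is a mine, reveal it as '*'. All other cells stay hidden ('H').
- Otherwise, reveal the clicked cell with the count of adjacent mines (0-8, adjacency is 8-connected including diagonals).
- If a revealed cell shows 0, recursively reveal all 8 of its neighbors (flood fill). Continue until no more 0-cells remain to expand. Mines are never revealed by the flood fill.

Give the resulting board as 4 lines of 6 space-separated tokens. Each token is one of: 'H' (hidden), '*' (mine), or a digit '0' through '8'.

H H H H H H
H H H H H H
H H H H H H
1 H H H H H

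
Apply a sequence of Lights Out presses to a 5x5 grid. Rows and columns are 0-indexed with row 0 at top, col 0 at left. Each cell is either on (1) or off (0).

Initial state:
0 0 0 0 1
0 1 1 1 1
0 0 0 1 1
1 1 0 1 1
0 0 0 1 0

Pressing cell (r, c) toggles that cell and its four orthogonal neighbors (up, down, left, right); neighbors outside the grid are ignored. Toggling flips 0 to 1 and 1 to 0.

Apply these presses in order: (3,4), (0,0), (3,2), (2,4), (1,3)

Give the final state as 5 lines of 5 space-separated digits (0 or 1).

After press 1 at (3,4):
0 0 0 0 1
0 1 1 1 1
0 0 0 1 0
1 1 0 0 0
0 0 0 1 1

After press 2 at (0,0):
1 1 0 0 1
1 1 1 1 1
0 0 0 1 0
1 1 0 0 0
0 0 0 1 1

After press 3 at (3,2):
1 1 0 0 1
1 1 1 1 1
0 0 1 1 0
1 0 1 1 0
0 0 1 1 1

After press 4 at (2,4):
1 1 0 0 1
1 1 1 1 0
0 0 1 0 1
1 0 1 1 1
0 0 1 1 1

After press 5 at (1,3):
1 1 0 1 1
1 1 0 0 1
0 0 1 1 1
1 0 1 1 1
0 0 1 1 1

Answer: 1 1 0 1 1
1 1 0 0 1
0 0 1 1 1
1 0 1 1 1
0 0 1 1 1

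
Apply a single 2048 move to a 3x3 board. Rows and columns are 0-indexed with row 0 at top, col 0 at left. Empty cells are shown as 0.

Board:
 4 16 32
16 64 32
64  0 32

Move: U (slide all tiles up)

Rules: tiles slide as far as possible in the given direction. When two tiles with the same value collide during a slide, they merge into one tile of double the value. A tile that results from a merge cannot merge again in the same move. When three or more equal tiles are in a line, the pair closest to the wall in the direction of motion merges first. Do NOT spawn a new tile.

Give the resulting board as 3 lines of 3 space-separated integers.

Slide up:
col 0: [4, 16, 64] -> [4, 16, 64]
col 1: [16, 64, 0] -> [16, 64, 0]
col 2: [32, 32, 32] -> [64, 32, 0]

Answer:  4 16 64
16 64 32
64  0  0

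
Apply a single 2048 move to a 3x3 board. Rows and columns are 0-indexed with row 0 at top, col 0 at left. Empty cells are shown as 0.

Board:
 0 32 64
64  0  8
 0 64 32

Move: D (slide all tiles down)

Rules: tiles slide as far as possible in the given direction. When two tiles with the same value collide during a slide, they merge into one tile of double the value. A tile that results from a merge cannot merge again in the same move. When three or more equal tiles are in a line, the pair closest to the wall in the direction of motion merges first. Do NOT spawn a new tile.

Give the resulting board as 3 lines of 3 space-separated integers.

Slide down:
col 0: [0, 64, 0] -> [0, 0, 64]
col 1: [32, 0, 64] -> [0, 32, 64]
col 2: [64, 8, 32] -> [64, 8, 32]

Answer:  0  0 64
 0 32  8
64 64 32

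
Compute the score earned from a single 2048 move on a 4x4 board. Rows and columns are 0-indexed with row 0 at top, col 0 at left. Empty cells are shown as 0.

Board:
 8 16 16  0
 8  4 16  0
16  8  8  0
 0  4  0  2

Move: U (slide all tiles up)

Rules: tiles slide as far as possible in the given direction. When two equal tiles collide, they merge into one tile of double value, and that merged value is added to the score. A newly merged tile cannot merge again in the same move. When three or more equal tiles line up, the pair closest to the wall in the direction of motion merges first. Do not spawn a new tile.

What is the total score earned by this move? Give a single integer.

Slide up:
col 0: [8, 8, 16, 0] -> [16, 16, 0, 0]  score +16 (running 16)
col 1: [16, 4, 8, 4] -> [16, 4, 8, 4]  score +0 (running 16)
col 2: [16, 16, 8, 0] -> [32, 8, 0, 0]  score +32 (running 48)
col 3: [0, 0, 0, 2] -> [2, 0, 0, 0]  score +0 (running 48)
Board after move:
16 16 32  2
16  4  8  0
 0  8  0  0
 0  4  0  0

Answer: 48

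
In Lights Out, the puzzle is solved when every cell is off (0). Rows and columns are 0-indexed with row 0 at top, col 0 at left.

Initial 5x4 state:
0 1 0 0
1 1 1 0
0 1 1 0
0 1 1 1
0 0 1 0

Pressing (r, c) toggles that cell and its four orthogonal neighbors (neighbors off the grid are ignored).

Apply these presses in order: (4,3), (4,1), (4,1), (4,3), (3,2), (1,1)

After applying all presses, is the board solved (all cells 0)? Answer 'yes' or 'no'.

Answer: yes

Derivation:
After press 1 at (4,3):
0 1 0 0
1 1 1 0
0 1 1 0
0 1 1 0
0 0 0 1

After press 2 at (4,1):
0 1 0 0
1 1 1 0
0 1 1 0
0 0 1 0
1 1 1 1

After press 3 at (4,1):
0 1 0 0
1 1 1 0
0 1 1 0
0 1 1 0
0 0 0 1

After press 4 at (4,3):
0 1 0 0
1 1 1 0
0 1 1 0
0 1 1 1
0 0 1 0

After press 5 at (3,2):
0 1 0 0
1 1 1 0
0 1 0 0
0 0 0 0
0 0 0 0

After press 6 at (1,1):
0 0 0 0
0 0 0 0
0 0 0 0
0 0 0 0
0 0 0 0

Lights still on: 0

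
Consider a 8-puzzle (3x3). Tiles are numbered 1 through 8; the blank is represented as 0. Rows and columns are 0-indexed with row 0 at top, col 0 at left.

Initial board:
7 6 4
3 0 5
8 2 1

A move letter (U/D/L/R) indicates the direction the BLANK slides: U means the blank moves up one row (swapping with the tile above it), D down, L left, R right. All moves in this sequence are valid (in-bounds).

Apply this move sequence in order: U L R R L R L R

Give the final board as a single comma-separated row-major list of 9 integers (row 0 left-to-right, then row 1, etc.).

Answer: 7, 4, 0, 3, 6, 5, 8, 2, 1

Derivation:
After move 1 (U):
7 0 4
3 6 5
8 2 1

After move 2 (L):
0 7 4
3 6 5
8 2 1

After move 3 (R):
7 0 4
3 6 5
8 2 1

After move 4 (R):
7 4 0
3 6 5
8 2 1

After move 5 (L):
7 0 4
3 6 5
8 2 1

After move 6 (R):
7 4 0
3 6 5
8 2 1

After move 7 (L):
7 0 4
3 6 5
8 2 1

After move 8 (R):
7 4 0
3 6 5
8 2 1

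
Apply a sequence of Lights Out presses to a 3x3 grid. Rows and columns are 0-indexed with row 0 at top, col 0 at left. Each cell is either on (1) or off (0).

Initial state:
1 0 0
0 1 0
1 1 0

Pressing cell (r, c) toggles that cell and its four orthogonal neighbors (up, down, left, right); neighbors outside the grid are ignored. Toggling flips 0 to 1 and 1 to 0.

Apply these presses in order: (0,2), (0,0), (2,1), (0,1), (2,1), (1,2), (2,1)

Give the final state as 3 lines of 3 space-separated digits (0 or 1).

Answer: 1 1 1
1 0 0
0 0 0

Derivation:
After press 1 at (0,2):
1 1 1
0 1 1
1 1 0

After press 2 at (0,0):
0 0 1
1 1 1
1 1 0

After press 3 at (2,1):
0 0 1
1 0 1
0 0 1

After press 4 at (0,1):
1 1 0
1 1 1
0 0 1

After press 5 at (2,1):
1 1 0
1 0 1
1 1 0

After press 6 at (1,2):
1 1 1
1 1 0
1 1 1

After press 7 at (2,1):
1 1 1
1 0 0
0 0 0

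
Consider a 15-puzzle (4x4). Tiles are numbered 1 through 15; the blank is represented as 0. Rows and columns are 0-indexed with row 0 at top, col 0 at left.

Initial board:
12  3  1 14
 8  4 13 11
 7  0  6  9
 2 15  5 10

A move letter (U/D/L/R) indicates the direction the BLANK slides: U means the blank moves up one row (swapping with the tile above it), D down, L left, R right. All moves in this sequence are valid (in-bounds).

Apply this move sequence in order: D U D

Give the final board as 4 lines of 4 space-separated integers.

After move 1 (D):
12  3  1 14
 8  4 13 11
 7 15  6  9
 2  0  5 10

After move 2 (U):
12  3  1 14
 8  4 13 11
 7  0  6  9
 2 15  5 10

After move 3 (D):
12  3  1 14
 8  4 13 11
 7 15  6  9
 2  0  5 10

Answer: 12  3  1 14
 8  4 13 11
 7 15  6  9
 2  0  5 10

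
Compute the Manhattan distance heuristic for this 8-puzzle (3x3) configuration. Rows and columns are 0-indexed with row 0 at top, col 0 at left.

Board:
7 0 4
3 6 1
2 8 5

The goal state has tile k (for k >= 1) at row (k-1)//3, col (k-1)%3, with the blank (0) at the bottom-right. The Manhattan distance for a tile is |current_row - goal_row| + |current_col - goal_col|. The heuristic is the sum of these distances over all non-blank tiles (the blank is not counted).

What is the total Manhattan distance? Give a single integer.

Tile 7: (0,0)->(2,0) = 2
Tile 4: (0,2)->(1,0) = 3
Tile 3: (1,0)->(0,2) = 3
Tile 6: (1,1)->(1,2) = 1
Tile 1: (1,2)->(0,0) = 3
Tile 2: (2,0)->(0,1) = 3
Tile 8: (2,1)->(2,1) = 0
Tile 5: (2,2)->(1,1) = 2
Sum: 2 + 3 + 3 + 1 + 3 + 3 + 0 + 2 = 17

Answer: 17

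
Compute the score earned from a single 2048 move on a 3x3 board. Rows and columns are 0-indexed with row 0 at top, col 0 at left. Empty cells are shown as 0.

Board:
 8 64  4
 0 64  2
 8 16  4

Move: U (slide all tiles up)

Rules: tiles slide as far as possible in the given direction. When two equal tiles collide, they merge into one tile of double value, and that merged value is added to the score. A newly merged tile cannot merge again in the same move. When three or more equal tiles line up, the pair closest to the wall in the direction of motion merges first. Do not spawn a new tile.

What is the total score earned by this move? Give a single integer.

Slide up:
col 0: [8, 0, 8] -> [16, 0, 0]  score +16 (running 16)
col 1: [64, 64, 16] -> [128, 16, 0]  score +128 (running 144)
col 2: [4, 2, 4] -> [4, 2, 4]  score +0 (running 144)
Board after move:
 16 128   4
  0  16   2
  0   0   4

Answer: 144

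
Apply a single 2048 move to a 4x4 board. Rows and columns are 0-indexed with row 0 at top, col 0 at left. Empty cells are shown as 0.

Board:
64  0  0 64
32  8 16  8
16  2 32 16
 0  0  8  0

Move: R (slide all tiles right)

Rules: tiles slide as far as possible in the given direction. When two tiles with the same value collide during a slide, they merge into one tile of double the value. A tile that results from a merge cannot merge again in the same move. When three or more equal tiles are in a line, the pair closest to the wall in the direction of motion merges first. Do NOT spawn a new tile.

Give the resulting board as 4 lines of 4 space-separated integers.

Slide right:
row 0: [64, 0, 0, 64] -> [0, 0, 0, 128]
row 1: [32, 8, 16, 8] -> [32, 8, 16, 8]
row 2: [16, 2, 32, 16] -> [16, 2, 32, 16]
row 3: [0, 0, 8, 0] -> [0, 0, 0, 8]

Answer:   0   0   0 128
 32   8  16   8
 16   2  32  16
  0   0   0   8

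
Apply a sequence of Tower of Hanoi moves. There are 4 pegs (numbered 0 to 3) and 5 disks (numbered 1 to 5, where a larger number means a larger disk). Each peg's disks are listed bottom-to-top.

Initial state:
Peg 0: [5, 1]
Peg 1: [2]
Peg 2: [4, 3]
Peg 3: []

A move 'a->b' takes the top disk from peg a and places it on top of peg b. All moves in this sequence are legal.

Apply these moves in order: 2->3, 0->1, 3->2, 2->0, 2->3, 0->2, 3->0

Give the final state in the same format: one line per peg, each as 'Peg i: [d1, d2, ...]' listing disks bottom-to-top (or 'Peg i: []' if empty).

After move 1 (2->3):
Peg 0: [5, 1]
Peg 1: [2]
Peg 2: [4]
Peg 3: [3]

After move 2 (0->1):
Peg 0: [5]
Peg 1: [2, 1]
Peg 2: [4]
Peg 3: [3]

After move 3 (3->2):
Peg 0: [5]
Peg 1: [2, 1]
Peg 2: [4, 3]
Peg 3: []

After move 4 (2->0):
Peg 0: [5, 3]
Peg 1: [2, 1]
Peg 2: [4]
Peg 3: []

After move 5 (2->3):
Peg 0: [5, 3]
Peg 1: [2, 1]
Peg 2: []
Peg 3: [4]

After move 6 (0->2):
Peg 0: [5]
Peg 1: [2, 1]
Peg 2: [3]
Peg 3: [4]

After move 7 (3->0):
Peg 0: [5, 4]
Peg 1: [2, 1]
Peg 2: [3]
Peg 3: []

Answer: Peg 0: [5, 4]
Peg 1: [2, 1]
Peg 2: [3]
Peg 3: []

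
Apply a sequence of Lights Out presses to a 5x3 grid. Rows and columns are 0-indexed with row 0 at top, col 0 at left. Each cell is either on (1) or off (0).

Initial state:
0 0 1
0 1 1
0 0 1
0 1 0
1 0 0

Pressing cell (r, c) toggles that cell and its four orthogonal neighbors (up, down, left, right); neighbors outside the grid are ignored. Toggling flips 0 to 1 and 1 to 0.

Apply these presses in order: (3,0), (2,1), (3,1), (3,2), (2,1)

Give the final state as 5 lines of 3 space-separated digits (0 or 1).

Answer: 0 0 1
0 1 1
1 1 0
0 0 0
0 1 1

Derivation:
After press 1 at (3,0):
0 0 1
0 1 1
1 0 1
1 0 0
0 0 0

After press 2 at (2,1):
0 0 1
0 0 1
0 1 0
1 1 0
0 0 0

After press 3 at (3,1):
0 0 1
0 0 1
0 0 0
0 0 1
0 1 0

After press 4 at (3,2):
0 0 1
0 0 1
0 0 1
0 1 0
0 1 1

After press 5 at (2,1):
0 0 1
0 1 1
1 1 0
0 0 0
0 1 1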